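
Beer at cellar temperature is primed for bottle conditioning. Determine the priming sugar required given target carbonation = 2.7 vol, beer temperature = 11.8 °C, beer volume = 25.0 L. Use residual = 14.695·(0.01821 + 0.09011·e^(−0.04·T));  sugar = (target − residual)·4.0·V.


residual = 14.695·(0.01821 + 0.09011·e^(−0.04·11.8)) = 1.0935
sugar = (2.7 − 1.0935)·4.0·25.0

160.6451 g


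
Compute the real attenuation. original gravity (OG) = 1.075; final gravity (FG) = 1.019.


AA = (OG−FG)/(OG−1)·100;  RA = AA·0.8192
AA = (1.075 − 1.019)/(1.075 − 1)·100 = 74.6667
RA = 74.6667·0.8192

61.1669 %


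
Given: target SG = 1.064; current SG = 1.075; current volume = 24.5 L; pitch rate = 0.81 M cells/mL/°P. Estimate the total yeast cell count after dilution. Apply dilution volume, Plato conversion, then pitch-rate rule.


V_w = V·((SG_c−1)/(SG_t−1)−1);  °P = 259 − 259/SG_t;  cells = rate·(V+V_w)·°P
V_w = 24.5·((1.075−1)/(1.064−1)−1) = 4.2109
V_final = 24.5 + 4.2109 = 28.7109
°P = 259 − 259/1.064 = 15.5789
cells = 0.81·28.7109·15.5789

362.3018 billion cells


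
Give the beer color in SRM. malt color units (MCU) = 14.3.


SRM = 1.4922 · MCU^0.6859
SRM = 1.4922 · 14.3^0.6859

9.2528 SRM


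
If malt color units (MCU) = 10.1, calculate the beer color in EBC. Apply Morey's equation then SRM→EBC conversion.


SRM = 1.4922·MCU^0.6859;  EBC = SRM·1.97
SRM = 1.4922·10.1^0.6859 = 7.2894
EBC = 7.2894·1.97

14.3601 EBC


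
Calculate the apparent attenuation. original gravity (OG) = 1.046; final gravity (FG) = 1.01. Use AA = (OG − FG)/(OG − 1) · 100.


AA = (1.046 − 1.01)/(1.046 − 1) · 100

78.2609 %


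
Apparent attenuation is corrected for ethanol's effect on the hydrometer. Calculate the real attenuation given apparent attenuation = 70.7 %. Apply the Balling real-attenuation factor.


RA = AA · 0.8192
RA = 70.7 · 0.8192

57.9174 %


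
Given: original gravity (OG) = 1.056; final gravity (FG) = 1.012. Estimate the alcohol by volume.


ABV = (OG − FG) · 131.25
ABV = (1.056 − 1.012) · 131.25

5.7750 % ABV


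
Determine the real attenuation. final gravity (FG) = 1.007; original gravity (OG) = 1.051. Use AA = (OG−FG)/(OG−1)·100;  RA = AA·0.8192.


AA = (1.051 − 1.007)/(1.051 − 1)·100 = 86.2745
RA = 86.2745·0.8192

70.6761 %


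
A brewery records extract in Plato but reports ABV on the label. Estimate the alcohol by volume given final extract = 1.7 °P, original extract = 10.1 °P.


SG = 259/(259 − P);  ABV = (OG − FG)·131.25
OG = 259/(259 − 10.1) = 1.0406
FG = 259/(259 − 1.7) = 1.0066
ABV = (1.0406 − 1.0066)·131.25

4.4588 % ABV


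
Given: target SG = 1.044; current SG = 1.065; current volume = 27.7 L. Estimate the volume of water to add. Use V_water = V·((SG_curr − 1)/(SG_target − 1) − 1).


V_water = 27.7·((1.065 − 1)/(1.044 − 1) − 1)

13.2205 L


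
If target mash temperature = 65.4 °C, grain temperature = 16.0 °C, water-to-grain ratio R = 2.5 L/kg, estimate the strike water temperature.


T_strike = (0.41/R)·(T_mash − T_grain) + T_mash
T_strike = (0.41/2.5)·(65.4 − 16.0) + 65.4

73.5016 °C


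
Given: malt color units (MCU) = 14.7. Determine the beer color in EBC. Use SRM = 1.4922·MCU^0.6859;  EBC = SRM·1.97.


SRM = 1.4922·14.7^0.6859 = 9.4295
EBC = 9.4295·1.97

18.5762 EBC


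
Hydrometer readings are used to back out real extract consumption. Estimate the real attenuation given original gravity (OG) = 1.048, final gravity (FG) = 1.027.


AA = (OG−FG)/(OG−1)·100;  RA = AA·0.8192
AA = (1.048 − 1.027)/(1.048 − 1)·100 = 43.7500
RA = 43.7500·0.8192

35.8400 %


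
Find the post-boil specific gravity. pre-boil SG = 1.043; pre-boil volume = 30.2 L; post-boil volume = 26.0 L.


SG_post = 1 + (SG_pre − 1)·V_pre/V_post
pts_pre = (1.043 − 1)·1000 = 43.0000
pts_post = 43.0000·30.2/26.0 = 49.9462
SG_post = 1 + 49.9462/1000

1.0499


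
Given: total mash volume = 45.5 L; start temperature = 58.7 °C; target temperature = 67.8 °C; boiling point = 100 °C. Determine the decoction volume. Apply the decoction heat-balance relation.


V_dec = V_total·(T_target − T_start)/(T_boil − T_start)
V_dec = 45.5·(67.8 − 58.7)/(100 − 58.7)

10.0254 L


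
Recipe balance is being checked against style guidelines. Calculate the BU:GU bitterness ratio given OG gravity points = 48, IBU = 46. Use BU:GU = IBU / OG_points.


BU:GU = 46 / 48

0.9583


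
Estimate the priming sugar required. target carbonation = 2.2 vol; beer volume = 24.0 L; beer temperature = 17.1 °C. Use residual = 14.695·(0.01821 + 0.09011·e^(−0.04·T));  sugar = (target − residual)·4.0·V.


residual = 14.695·(0.01821 + 0.09011·e^(−0.04·17.1)) = 0.9358
sugar = (2.2 − 0.9358)·4.0·24.0

121.3667 g


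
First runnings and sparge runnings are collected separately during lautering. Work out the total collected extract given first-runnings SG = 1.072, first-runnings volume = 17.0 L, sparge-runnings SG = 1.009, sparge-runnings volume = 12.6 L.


total = Σ (SG_i − 1)·1000·V_i
first = (1.072 − 1)·1000·17.0 = 1224.0000
sparge = (1.009 − 1)·1000·12.6 = 113.4000
total = 1224.0000 + 113.4000

1337.4000 gravity·L


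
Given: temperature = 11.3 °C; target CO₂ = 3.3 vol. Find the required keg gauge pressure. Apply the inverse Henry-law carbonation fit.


psi = vols/(0.01821 + 0.09011·e^(−0.04·T)) − 14.695
psi = 3.3/(0.01821 + 0.09011·e^(−0.04·11.3)) − 14.695

28.9836 psi


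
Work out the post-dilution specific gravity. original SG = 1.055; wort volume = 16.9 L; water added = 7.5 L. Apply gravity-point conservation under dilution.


SG_new = 1 + (SG_old − 1)·V_old/(V_old + V_water)
pts = (1.055 − 1)·1000·16.9/(16.9 + 7.5) = 38.0943
SG_new = 1 + 38.0943/1000

1.0381


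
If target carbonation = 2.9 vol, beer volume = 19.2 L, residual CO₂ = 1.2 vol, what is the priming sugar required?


sugar = (target − residual)·4.0·V
sugar = (2.9 − 1.2)·4.0·19.2

130.5600 g


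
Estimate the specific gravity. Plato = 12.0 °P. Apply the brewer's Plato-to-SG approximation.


SG = 259/(259 − P)
SG = 259/(259 − 12.0)

1.0486


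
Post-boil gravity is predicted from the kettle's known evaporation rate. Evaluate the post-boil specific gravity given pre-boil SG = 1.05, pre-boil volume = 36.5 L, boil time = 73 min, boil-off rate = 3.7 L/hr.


V_post = V_pre − rate·(t/60);  SG_post = 1 + (SG_pre−1)·V_pre/V_post
V_post = 36.5 − 3.7·(73/60) = 31.9983
SG_post = 1 + (1.05 − 1)·36.5/31.9983

1.0570


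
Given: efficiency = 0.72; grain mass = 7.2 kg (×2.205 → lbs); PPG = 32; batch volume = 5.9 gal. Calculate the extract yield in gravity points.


points = lbs × PPG × eff / vol
lbs = 7.2 × 2.205 = 15.8760
points = 15.8760 × 32 × 0.72 / 5.9

61.9971 points


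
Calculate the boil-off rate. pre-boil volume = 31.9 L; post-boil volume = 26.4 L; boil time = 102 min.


rate = (V_pre − V_post) / (t_min/60)
rate = (31.9 − 26.4) / (102/60)

3.2353 L/hr


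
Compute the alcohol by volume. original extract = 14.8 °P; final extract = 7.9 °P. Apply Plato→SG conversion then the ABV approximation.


SG = 259/(259 − P);  ABV = (OG − FG)·131.25
OG = 259/(259 − 14.8) = 1.0606
FG = 259/(259 − 7.9) = 1.0315
ABV = (1.0606 − 1.0315)·131.25

3.8252 % ABV


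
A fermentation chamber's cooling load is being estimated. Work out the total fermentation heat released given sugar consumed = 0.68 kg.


Q = m_sugar · 590 kJ/kg
Q = 0.68 · 590

401.2000 kJ


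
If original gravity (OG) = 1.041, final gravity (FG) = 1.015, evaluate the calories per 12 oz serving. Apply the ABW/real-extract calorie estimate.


ABW = (OG−FG)·131.25·0.79/FG;  °P = 259 − 259/SG (for OG→OE and FG→AE);  RE = 0.1808·OE + 0.8192·AE;  Cal = (6.9·ABW + 4·(RE−0.1))·FG·3.55
ABW = (1.041 − 1.015)·131.25·0.79/1.015 = 2.6560
OE = 259 − 259/1.041 = 10.2008 °P
AE = 259 − 259/1.015 = 3.8276 °P
RE = 0.1808·10.2008 + 0.8192·3.8276 = 4.9799 °P
Cal = (6.9·2.6560 + 4·(4.9799−0.1))·1.015·3.55

136.3688 kcal


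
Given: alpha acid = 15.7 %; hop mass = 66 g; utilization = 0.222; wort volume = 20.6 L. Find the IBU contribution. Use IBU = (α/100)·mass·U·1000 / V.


IBU = (15.7/100)·66·0.222·1000 / 20.6

111.6682 IBU


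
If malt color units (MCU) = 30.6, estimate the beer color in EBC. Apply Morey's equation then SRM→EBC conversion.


SRM = 1.4922·MCU^0.6859;  EBC = SRM·1.97
SRM = 1.4922·30.6^0.6859 = 15.5913
EBC = 15.5913·1.97

30.7149 EBC


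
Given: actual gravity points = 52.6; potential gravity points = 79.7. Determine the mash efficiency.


efficiency = actual / potential × 100
efficiency = 52.6 / 79.7 × 100

65.9975 %


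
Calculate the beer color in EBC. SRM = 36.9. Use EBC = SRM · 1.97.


EBC = 36.9 · 1.97

72.6930 EBC


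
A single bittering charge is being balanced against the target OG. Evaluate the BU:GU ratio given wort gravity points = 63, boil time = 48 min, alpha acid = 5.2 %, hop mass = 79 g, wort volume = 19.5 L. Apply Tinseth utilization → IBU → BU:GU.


U = 1.65·0.000125^(GP/1000)·(1−e^(−0.04t))/4.15;  IBU = (α/100)·m·U·1000/V;  BU:GU = IBU/GP
U = 1.65·0.000125^(63/1000)·(1−e^(−0.04·48))/4.15 = 0.1926
IBU = (5.2/100)·79·0.1926·1000/19.5 = 40.5776
BU:GU = 40.5776/63

0.6441


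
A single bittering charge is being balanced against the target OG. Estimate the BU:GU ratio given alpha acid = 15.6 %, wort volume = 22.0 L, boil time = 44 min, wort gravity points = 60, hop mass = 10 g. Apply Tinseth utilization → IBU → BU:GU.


U = 1.65·0.000125^(GP/1000)·(1−e^(−0.04t))/4.15;  IBU = (α/100)·m·U·1000/V;  BU:GU = IBU/GP
U = 1.65·0.000125^(60/1000)·(1−e^(−0.04·44))/4.15 = 0.1920
IBU = (15.6/100)·10·0.1920·1000/22.0 = 13.6132
BU:GU = 13.6132/60

0.2269


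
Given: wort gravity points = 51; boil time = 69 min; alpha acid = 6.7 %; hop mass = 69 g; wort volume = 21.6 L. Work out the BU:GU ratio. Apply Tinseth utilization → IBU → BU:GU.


U = 1.65·0.000125^(GP/1000)·(1−e^(−0.04t))/4.15;  IBU = (α/100)·m·U·1000/V;  BU:GU = IBU/GP
U = 1.65·0.000125^(51/1000)·(1−e^(−0.04·69))/4.15 = 0.2355
IBU = (6.7/100)·69·0.2355·1000/21.6 = 50.4026
BU:GU = 50.4026/51

0.9883


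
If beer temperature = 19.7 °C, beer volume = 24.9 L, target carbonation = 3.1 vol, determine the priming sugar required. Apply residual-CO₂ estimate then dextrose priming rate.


residual = 14.695·(0.01821 + 0.09011·e^(−0.04·T));  sugar = (target − residual)·4.0·V
residual = 14.695·(0.01821 + 0.09011·e^(−0.04·19.7)) = 0.8698
sugar = (3.1 − 0.8698)·4.0·24.9

222.1314 g


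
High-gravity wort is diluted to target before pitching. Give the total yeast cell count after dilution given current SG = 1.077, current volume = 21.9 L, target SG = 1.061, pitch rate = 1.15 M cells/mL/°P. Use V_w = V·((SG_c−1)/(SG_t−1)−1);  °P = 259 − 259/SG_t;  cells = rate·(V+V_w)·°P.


V_w = 21.9·((1.077−1)/(1.061−1)−1) = 5.7443
V_final = 21.9 + 5.7443 = 27.6443
°P = 259 − 259/1.061 = 14.8907
cells = 1.15·27.6443·14.8907

473.3878 billion cells


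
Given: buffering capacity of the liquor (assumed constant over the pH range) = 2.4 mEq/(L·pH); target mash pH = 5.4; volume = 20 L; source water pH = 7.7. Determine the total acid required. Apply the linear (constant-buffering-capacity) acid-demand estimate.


acid = buffering capacity · (pH_source − pH_target) · V
acid = 2.4 · (7.7 − 5.4) · 20

110.4000 mEq


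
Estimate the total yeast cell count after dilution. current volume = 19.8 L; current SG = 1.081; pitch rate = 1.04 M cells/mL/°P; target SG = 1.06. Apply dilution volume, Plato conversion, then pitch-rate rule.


V_w = V·((SG_c−1)/(SG_t−1)−1);  °P = 259 − 259/SG_t;  cells = rate·(V+V_w)·°P
V_w = 19.8·((1.081−1)/(1.06−1)−1) = 6.9300
V_final = 19.8 + 6.9300 = 26.7300
°P = 259 − 259/1.06 = 14.6604
cells = 1.04·26.7300·14.6604

407.5468 billion cells


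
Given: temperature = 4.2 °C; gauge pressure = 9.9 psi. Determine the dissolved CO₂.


vols = (P + 14.695)·(0.01821 + 0.09011·e^(−0.04·T))
vols = (9.9 + 14.695)·(0.01821 + 0.09011·e^(−0.04·4.2))

2.3214 volumes


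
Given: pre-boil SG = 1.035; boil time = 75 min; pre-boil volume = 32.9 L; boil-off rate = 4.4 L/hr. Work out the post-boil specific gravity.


V_post = V_pre − rate·(t/60);  SG_post = 1 + (SG_pre−1)·V_pre/V_post
V_post = 32.9 − 4.4·(75/60) = 27.4000
SG_post = 1 + (1.035 − 1)·32.9/27.4000

1.0420


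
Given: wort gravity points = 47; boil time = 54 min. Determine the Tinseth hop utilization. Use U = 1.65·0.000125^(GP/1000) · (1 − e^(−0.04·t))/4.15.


bigness = 1.65·0.000125^(47/1000) = 1.0815
boil_factor = (1 − e^(−0.04·54))/4.15 = 0.2132
U = 1.0815 · 0.2132

0.2306


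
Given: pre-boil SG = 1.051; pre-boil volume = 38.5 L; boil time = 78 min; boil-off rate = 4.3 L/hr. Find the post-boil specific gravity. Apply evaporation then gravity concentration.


V_post = V_pre − rate·(t/60);  SG_post = 1 + (SG_pre−1)·V_pre/V_post
V_post = 38.5 − 4.3·(78/60) = 32.9100
SG_post = 1 + (1.051 − 1)·38.5/32.9100

1.0597


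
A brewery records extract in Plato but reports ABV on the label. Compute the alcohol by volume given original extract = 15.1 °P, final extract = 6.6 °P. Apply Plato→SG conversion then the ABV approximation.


SG = 259/(259 − P);  ABV = (OG − FG)·131.25
OG = 259/(259 − 15.1) = 1.0619
FG = 259/(259 − 6.6) = 1.0261
ABV = (1.0619 − 1.0261)·131.25

4.6937 % ABV


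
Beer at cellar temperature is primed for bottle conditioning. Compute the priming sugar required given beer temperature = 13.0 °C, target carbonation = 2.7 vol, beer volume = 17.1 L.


residual = 14.695·(0.01821 + 0.09011·e^(−0.04·T));  sugar = (target − residual)·4.0·V
residual = 14.695·(0.01821 + 0.09011·e^(−0.04·13.0)) = 1.0548
sugar = (2.7 − 1.0548)·4.0·17.1

112.5289 g


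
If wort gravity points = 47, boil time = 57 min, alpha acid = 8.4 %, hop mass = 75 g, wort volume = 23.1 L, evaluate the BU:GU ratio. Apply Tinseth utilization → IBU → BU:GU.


U = 1.65·0.000125^(GP/1000)·(1−e^(−0.04t))/4.15;  IBU = (α/100)·m·U·1000/V;  BU:GU = IBU/GP
U = 1.65·0.000125^(47/1000)·(1−e^(−0.04·57))/4.15 = 0.2340
IBU = (8.4/100)·75·0.2340·1000/23.1 = 63.8055
BU:GU = 63.8055/47

1.3576


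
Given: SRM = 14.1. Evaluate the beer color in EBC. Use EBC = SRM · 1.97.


EBC = 14.1 · 1.97

27.7770 EBC


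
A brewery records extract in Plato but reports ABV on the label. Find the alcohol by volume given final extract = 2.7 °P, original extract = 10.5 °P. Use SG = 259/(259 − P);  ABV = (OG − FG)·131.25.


OG = 259/(259 − 10.5) = 1.0423
FG = 259/(259 − 2.7) = 1.0105
ABV = (1.0423 − 1.0105)·131.25

4.1631 % ABV


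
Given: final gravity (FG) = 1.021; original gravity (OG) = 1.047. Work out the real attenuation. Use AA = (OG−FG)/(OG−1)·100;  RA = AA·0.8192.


AA = (1.047 − 1.021)/(1.047 − 1)·100 = 55.3191
RA = 55.3191·0.8192

45.3174 %


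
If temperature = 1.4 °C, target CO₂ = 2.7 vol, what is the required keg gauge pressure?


psi = vols/(0.01821 + 0.09011·e^(−0.04·T)) − 14.695
psi = 2.7/(0.01821 + 0.09011·e^(−0.04·1.4)) − 14.695

11.4140 psi


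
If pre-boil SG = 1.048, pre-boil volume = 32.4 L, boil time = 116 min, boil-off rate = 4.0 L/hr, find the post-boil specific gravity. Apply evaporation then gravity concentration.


V_post = V_pre − rate·(t/60);  SG_post = 1 + (SG_pre−1)·V_pre/V_post
V_post = 32.4 − 4.0·(116/60) = 24.6667
SG_post = 1 + (1.048 − 1)·32.4/24.6667

1.0630


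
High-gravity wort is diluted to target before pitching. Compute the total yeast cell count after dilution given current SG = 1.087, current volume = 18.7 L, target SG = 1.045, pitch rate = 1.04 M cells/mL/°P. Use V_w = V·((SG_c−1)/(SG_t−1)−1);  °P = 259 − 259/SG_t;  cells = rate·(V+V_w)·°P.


V_w = 18.7·((1.087−1)/(1.045−1)−1) = 17.4533
V_final = 18.7 + 17.4533 = 36.1533
°P = 259 − 259/1.045 = 11.1531
cells = 1.04·36.1533·11.1531

419.3510 billion cells


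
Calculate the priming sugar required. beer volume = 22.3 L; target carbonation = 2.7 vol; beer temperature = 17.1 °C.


residual = 14.695·(0.01821 + 0.09011·e^(−0.04·T));  sugar = (target − residual)·4.0·V
residual = 14.695·(0.01821 + 0.09011·e^(−0.04·17.1)) = 0.9358
sugar = (2.7 − 0.9358)·4.0·22.3

157.3699 g


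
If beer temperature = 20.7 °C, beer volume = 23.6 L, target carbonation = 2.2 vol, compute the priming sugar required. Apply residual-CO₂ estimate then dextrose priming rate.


residual = 14.695·(0.01821 + 0.09011·e^(−0.04·T));  sugar = (target − residual)·4.0·V
residual = 14.695·(0.01821 + 0.09011·e^(−0.04·20.7)) = 0.8462
sugar = (2.2 − 0.8462)·4.0·23.6

127.8031 g


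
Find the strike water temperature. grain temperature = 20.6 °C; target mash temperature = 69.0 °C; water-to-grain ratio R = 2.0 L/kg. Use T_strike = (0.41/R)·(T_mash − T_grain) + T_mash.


T_strike = (0.41/2.0)·(69.0 − 20.6) + 69.0

78.9220 °C


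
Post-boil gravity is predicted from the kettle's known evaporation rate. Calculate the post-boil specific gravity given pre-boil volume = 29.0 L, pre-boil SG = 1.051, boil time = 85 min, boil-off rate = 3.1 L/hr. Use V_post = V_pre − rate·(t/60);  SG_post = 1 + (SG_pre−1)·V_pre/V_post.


V_post = 29.0 − 3.1·(85/60) = 24.6083
SG_post = 1 + (1.051 − 1)·29.0/24.6083

1.0601


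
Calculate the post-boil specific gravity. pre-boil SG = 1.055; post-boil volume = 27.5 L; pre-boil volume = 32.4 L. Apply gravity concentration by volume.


SG_post = 1 + (SG_pre − 1)·V_pre/V_post
pts_pre = (1.055 − 1)·1000 = 55.0000
pts_post = 55.0000·32.4/27.5 = 64.8000
SG_post = 1 + 64.8000/1000

1.0648


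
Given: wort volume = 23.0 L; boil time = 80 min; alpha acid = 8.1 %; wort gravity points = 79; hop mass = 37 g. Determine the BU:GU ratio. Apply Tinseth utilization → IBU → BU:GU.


U = 1.65·0.000125^(GP/1000)·(1−e^(−0.04t))/4.15;  IBU = (α/100)·m·U·1000/V;  BU:GU = IBU/GP
U = 1.65·0.000125^(79/1000)·(1−e^(−0.04·80))/4.15 = 0.1875
IBU = (8.1/100)·37·0.1875·1000/23.0 = 24.4330
BU:GU = 24.4330/79

0.3093


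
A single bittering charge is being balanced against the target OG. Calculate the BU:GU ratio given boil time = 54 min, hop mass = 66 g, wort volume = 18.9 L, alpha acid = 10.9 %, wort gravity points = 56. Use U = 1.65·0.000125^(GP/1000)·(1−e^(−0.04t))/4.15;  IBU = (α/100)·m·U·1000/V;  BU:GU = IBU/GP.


U = 1.65·0.000125^(56/1000)·(1−e^(−0.04·54))/4.15 = 0.2126
IBU = (10.9/100)·66·0.2126·1000/18.9 = 80.9385
BU:GU = 80.9385/56

1.4453


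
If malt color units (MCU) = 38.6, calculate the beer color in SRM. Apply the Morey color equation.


SRM = 1.4922 · MCU^0.6859
SRM = 1.4922 · 38.6^0.6859

18.2838 SRM


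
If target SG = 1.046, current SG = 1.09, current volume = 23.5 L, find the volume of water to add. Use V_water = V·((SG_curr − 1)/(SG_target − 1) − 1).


V_water = 23.5·((1.09 − 1)/(1.046 − 1) − 1)

22.4783 L


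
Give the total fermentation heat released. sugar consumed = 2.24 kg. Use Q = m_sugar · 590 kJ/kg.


Q = 2.24 · 590

1321.6000 kJ


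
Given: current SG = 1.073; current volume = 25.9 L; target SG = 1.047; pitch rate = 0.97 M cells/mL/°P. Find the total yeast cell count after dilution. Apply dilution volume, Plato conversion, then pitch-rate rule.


V_w = V·((SG_c−1)/(SG_t−1)−1);  °P = 259 − 259/SG_t;  cells = rate·(V+V_w)·°P
V_w = 25.9·((1.073−1)/(1.047−1)−1) = 14.3277
V_final = 25.9 + 14.3277 = 40.2277
°P = 259 − 259/1.047 = 11.6266
cells = 0.97·40.2277·11.6266

453.6777 billion cells


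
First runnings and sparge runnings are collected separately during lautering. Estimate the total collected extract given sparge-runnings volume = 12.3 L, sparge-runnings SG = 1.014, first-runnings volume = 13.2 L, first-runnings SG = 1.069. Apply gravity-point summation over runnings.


total = Σ (SG_i − 1)·1000·V_i
first = (1.069 − 1)·1000·13.2 = 910.8000
sparge = (1.014 − 1)·1000·12.3 = 172.2000
total = 910.8000 + 172.2000

1083.0000 gravity·L


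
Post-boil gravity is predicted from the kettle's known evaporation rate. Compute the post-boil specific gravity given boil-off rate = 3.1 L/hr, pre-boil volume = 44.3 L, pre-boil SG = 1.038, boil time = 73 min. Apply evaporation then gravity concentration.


V_post = V_pre − rate·(t/60);  SG_post = 1 + (SG_pre−1)·V_pre/V_post
V_post = 44.3 − 3.1·(73/60) = 40.5283
SG_post = 1 + (1.038 − 1)·44.3/40.5283

1.0415


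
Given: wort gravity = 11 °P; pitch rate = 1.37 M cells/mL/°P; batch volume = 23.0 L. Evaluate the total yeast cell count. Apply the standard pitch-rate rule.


cells (billions) = rate · V_L · °P
cells = 1.37 · 23.0 · 11

346.6100 billion cells


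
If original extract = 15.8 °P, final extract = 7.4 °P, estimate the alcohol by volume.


SG = 259/(259 − P);  ABV = (OG − FG)·131.25
OG = 259/(259 − 15.8) = 1.0650
FG = 259/(259 − 7.4) = 1.0294
ABV = (1.0650 − 1.0294)·131.25

4.6666 % ABV


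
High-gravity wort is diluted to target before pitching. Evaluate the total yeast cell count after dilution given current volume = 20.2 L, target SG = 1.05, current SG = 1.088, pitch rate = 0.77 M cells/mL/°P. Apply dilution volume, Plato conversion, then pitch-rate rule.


V_w = V·((SG_c−1)/(SG_t−1)−1);  °P = 259 − 259/SG_t;  cells = rate·(V+V_w)·°P
V_w = 20.2·((1.088−1)/(1.05−1)−1) = 15.3520
V_final = 20.2 + 15.3520 = 35.5520
°P = 259 − 259/1.05 = 12.3333
cells = 0.77·35.5520·12.3333

337.6255 billion cells


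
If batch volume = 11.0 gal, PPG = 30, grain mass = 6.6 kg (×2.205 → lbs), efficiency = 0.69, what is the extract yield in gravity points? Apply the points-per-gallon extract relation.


points = lbs × PPG × eff / vol
lbs = 6.6 × 2.205 = 14.5530
points = 14.5530 × 30 × 0.69 / 11.0

27.3861 points


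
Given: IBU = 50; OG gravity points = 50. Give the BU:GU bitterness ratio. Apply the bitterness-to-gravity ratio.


BU:GU = IBU / OG_points
BU:GU = 50 / 50

1.0000


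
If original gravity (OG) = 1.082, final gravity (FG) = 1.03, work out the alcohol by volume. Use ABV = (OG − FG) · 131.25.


ABV = (1.082 − 1.03) · 131.25

6.8250 % ABV


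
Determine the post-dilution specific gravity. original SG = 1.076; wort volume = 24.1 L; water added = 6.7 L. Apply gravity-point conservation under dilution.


SG_new = 1 + (SG_old − 1)·V_old/(V_old + V_water)
pts = (1.076 − 1)·1000·24.1/(24.1 + 6.7) = 59.4675
SG_new = 1 + 59.4675/1000

1.0595


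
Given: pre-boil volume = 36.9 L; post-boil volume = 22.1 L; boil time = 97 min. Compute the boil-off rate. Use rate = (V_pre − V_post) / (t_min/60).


rate = (36.9 − 22.1) / (97/60)

9.1546 L/hr


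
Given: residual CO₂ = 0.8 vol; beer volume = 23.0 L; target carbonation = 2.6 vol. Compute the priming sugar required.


sugar = (target − residual)·4.0·V
sugar = (2.6 − 0.8)·4.0·23.0

165.6000 g


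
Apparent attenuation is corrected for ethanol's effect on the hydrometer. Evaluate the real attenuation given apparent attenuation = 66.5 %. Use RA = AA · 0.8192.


RA = 66.5 · 0.8192

54.4768 %


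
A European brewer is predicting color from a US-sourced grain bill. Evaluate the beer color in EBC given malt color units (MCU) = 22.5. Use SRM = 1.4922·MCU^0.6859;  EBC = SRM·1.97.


SRM = 1.4922·22.5^0.6859 = 12.6267
EBC = 12.6267·1.97

24.8746 EBC


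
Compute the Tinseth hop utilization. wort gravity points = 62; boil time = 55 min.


U = 1.65·0.000125^(GP/1000) · (1 − e^(−0.04·t))/4.15
bigness = 1.65·0.000125^(62/1000) = 0.9451
boil_factor = (1 − e^(−0.04·55))/4.15 = 0.2143
U = 0.9451 · 0.2143

0.2025


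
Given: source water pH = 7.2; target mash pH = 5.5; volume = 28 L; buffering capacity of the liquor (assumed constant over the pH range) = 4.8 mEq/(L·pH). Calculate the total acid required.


acid = buffering capacity · (pH_source − pH_target) · V
acid = 4.8 · (7.2 − 5.5) · 28

228.4800 mEq


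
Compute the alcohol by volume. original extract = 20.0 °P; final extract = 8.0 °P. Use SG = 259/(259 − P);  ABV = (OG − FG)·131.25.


OG = 259/(259 − 20.0) = 1.0837
FG = 259/(259 − 8.0) = 1.0319
ABV = (1.0837 − 1.0319)·131.25

6.8000 % ABV


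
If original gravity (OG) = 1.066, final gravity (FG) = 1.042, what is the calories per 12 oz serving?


ABW = (OG−FG)·131.25·0.79/FG;  °P = 259 − 259/SG (for OG→OE and FG→AE);  RE = 0.1808·OE + 0.8192·AE;  Cal = (6.9·ABW + 4·(RE−0.1))·FG·3.55
ABW = (1.066 − 1.042)·131.25·0.79/1.042 = 2.3882
OE = 259 − 259/1.066 = 16.0356 °P
AE = 259 − 259/1.042 = 10.4395 °P
RE = 0.1808·16.0356 + 0.8192·10.4395 = 11.4513 °P
Cal = (6.9·2.3882 + 4·(11.4513−0.1))·1.042·3.55

228.9144 kcal


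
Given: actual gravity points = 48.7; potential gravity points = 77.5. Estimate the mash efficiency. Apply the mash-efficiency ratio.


efficiency = actual / potential × 100
efficiency = 48.7 / 77.5 × 100

62.8387 %


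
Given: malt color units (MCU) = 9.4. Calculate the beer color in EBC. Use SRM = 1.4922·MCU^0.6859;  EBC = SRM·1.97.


SRM = 1.4922·9.4^0.6859 = 6.9390
EBC = 6.9390·1.97

13.6698 EBC


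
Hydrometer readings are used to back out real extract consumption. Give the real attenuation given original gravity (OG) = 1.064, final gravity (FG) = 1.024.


AA = (OG−FG)/(OG−1)·100;  RA = AA·0.8192
AA = (1.064 − 1.024)/(1.064 − 1)·100 = 62.5000
RA = 62.5000·0.8192

51.2000 %


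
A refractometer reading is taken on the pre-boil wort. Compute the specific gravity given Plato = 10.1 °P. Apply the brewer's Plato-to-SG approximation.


SG = 259/(259 − P)
SG = 259/(259 − 10.1)

1.0406


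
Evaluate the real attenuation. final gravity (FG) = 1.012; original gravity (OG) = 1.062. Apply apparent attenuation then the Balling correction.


AA = (OG−FG)/(OG−1)·100;  RA = AA·0.8192
AA = (1.062 − 1.012)/(1.062 − 1)·100 = 80.6452
RA = 80.6452·0.8192

66.0645 %


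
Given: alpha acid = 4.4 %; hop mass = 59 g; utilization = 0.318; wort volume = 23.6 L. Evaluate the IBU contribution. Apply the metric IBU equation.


IBU = (α/100)·mass·U·1000 / V
IBU = (4.4/100)·59·0.318·1000 / 23.6

34.9800 IBU


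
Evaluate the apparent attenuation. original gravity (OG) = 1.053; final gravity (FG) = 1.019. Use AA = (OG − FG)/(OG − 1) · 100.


AA = (1.053 − 1.019)/(1.053 − 1) · 100

64.1509 %


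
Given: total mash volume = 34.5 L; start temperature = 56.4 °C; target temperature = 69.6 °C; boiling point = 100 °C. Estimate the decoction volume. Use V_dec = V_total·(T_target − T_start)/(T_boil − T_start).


V_dec = 34.5·(69.6 − 56.4)/(100 − 56.4)

10.4450 L


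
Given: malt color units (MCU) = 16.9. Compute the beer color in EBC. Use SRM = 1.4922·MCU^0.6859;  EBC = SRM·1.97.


SRM = 1.4922·16.9^0.6859 = 10.3761
EBC = 10.3761·1.97

20.4409 EBC


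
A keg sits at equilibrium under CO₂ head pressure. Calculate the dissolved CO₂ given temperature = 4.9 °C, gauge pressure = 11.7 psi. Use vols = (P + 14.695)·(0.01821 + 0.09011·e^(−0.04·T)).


vols = (11.7 + 14.695)·(0.01821 + 0.09011·e^(−0.04·4.9))

2.4358 volumes


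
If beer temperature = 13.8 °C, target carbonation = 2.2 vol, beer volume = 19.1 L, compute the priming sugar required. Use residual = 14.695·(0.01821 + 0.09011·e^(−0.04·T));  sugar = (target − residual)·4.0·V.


residual = 14.695·(0.01821 + 0.09011·e^(−0.04·13.8)) = 1.0300
sugar = (2.2 − 1.0300)·4.0·19.1

89.3844 g


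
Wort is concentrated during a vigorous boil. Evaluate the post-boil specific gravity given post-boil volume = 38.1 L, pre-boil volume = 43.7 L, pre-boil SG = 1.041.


SG_post = 1 + (SG_pre − 1)·V_pre/V_post
pts_pre = (1.041 − 1)·1000 = 41.0000
pts_post = 41.0000·43.7/38.1 = 47.0262
SG_post = 1 + 47.0262/1000

1.0470


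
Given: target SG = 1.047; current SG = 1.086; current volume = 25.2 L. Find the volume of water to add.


V_water = V·((SG_curr − 1)/(SG_target − 1) − 1)
V_water = 25.2·((1.086 − 1)/(1.047 − 1) − 1)

20.9106 L


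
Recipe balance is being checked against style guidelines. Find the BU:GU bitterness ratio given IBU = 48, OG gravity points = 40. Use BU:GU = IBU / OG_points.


BU:GU = 48 / 40

1.2000


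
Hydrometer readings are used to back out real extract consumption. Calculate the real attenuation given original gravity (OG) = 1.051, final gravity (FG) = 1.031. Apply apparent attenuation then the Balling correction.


AA = (OG−FG)/(OG−1)·100;  RA = AA·0.8192
AA = (1.051 − 1.031)/(1.051 − 1)·100 = 39.2157
RA = 39.2157·0.8192

32.1255 %


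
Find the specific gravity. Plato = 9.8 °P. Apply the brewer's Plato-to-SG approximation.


SG = 259/(259 − P)
SG = 259/(259 − 9.8)

1.0393


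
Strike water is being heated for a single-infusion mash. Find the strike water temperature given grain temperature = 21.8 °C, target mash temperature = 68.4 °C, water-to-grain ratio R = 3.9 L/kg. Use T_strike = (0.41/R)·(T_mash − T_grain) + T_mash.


T_strike = (0.41/3.9)·(68.4 − 21.8) + 68.4

73.2990 °C


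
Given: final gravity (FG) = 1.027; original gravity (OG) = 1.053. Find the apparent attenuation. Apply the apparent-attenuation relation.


AA = (OG − FG)/(OG − 1) · 100
AA = (1.053 − 1.027)/(1.053 − 1) · 100

49.0566 %


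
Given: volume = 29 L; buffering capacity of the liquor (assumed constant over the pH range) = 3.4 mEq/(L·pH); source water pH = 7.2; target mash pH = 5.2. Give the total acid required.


acid = buffering capacity · (pH_source − pH_target) · V
acid = 3.4 · (7.2 − 5.2) · 29

197.2000 mEq


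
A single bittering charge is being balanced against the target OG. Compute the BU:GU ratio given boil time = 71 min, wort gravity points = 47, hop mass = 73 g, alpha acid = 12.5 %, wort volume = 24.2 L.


U = 1.65·0.000125^(GP/1000)·(1−e^(−0.04t))/4.15;  IBU = (α/100)·m·U·1000/V;  BU:GU = IBU/GP
U = 1.65·0.000125^(47/1000)·(1−e^(−0.04·71))/4.15 = 0.2454
IBU = (12.5/100)·73·0.2454·1000/24.2 = 92.5258
BU:GU = 92.5258/47

1.9686


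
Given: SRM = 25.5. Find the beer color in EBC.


EBC = SRM · 1.97
EBC = 25.5 · 1.97

50.2350 EBC


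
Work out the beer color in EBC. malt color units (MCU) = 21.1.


SRM = 1.4922·MCU^0.6859;  EBC = SRM·1.97
SRM = 1.4922·21.1^0.6859 = 12.0824
EBC = 12.0824·1.97

23.8023 EBC


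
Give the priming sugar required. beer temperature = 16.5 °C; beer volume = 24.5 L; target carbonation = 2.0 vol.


residual = 14.695·(0.01821 + 0.09011·e^(−0.04·T));  sugar = (target − residual)·4.0·V
residual = 14.695·(0.01821 + 0.09011·e^(−0.04·16.5)) = 0.9520
sugar = (2.0 − 0.9520)·4.0·24.5

102.7047 g


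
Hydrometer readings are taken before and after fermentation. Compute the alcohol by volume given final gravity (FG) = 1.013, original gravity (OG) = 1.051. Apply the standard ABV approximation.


ABV = (OG − FG) · 131.25
ABV = (1.051 − 1.013) · 131.25

4.9875 % ABV


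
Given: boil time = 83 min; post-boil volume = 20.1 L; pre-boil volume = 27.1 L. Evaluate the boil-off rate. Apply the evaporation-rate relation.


rate = (V_pre − V_post) / (t_min/60)
rate = (27.1 − 20.1) / (83/60)

5.0602 L/hr


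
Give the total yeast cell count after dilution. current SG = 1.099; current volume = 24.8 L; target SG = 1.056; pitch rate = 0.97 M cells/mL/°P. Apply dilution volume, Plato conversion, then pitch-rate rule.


V_w = V·((SG_c−1)/(SG_t−1)−1);  °P = 259 − 259/SG_t;  cells = rate·(V+V_w)·°P
V_w = 24.8·((1.099−1)/(1.056−1)−1) = 19.0429
V_final = 24.8 + 19.0429 = 43.8429
°P = 259 − 259/1.056 = 13.7348
cells = 0.97·43.8429·13.7348

584.1097 billion cells


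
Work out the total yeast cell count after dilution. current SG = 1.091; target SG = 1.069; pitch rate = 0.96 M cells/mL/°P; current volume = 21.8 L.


V_w = V·((SG_c−1)/(SG_t−1)−1);  °P = 259 − 259/SG_t;  cells = rate·(V+V_w)·°P
V_w = 21.8·((1.091−1)/(1.069−1)−1) = 6.9507
V_final = 21.8 + 6.9507 = 28.7507
°P = 259 − 259/1.069 = 16.7175
cells = 0.96·28.7507·16.7175

461.4144 billion cells


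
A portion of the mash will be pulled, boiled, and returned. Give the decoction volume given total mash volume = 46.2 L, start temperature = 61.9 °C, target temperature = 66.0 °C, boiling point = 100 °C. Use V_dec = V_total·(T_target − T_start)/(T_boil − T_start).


V_dec = 46.2·(66.0 − 61.9)/(100 − 61.9)

4.9717 L


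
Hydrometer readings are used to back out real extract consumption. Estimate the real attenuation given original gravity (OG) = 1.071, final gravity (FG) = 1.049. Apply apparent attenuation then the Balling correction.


AA = (OG−FG)/(OG−1)·100;  RA = AA·0.8192
AA = (1.071 − 1.049)/(1.071 − 1)·100 = 30.9859
RA = 30.9859·0.8192

25.3837 %


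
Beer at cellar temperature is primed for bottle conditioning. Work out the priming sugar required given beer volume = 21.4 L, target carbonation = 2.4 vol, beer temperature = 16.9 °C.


residual = 14.695·(0.01821 + 0.09011·e^(−0.04·T));  sugar = (target − residual)·4.0·V
residual = 14.695·(0.01821 + 0.09011·e^(−0.04·16.9)) = 0.9411
sugar = (2.4 − 0.9411)·4.0·21.4

124.8793 g


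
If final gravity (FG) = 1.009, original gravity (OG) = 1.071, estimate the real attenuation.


AA = (OG−FG)/(OG−1)·100;  RA = AA·0.8192
AA = (1.071 − 1.009)/(1.071 − 1)·100 = 87.3239
RA = 87.3239·0.8192

71.5358 %


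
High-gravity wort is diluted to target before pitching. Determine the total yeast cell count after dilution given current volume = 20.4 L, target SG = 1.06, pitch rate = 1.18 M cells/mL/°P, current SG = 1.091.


V_w = V·((SG_c−1)/(SG_t−1)−1);  °P = 259 − 259/SG_t;  cells = rate·(V+V_w)·°P
V_w = 20.4·((1.091−1)/(1.06−1)−1) = 10.5400
V_final = 20.4 + 10.5400 = 30.9400
°P = 259 − 259/1.06 = 14.6604
cells = 1.18·30.9400·14.6604

535.2386 billion cells


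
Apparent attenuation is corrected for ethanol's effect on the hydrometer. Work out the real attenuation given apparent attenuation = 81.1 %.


RA = AA · 0.8192
RA = 81.1 · 0.8192

66.4371 %


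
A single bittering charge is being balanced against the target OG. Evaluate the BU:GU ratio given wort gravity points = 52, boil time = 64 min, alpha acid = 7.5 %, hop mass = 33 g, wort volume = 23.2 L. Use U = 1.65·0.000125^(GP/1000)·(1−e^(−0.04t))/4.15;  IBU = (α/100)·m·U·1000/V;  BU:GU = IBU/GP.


U = 1.65·0.000125^(52/1000)·(1−e^(−0.04·64))/4.15 = 0.2299
IBU = (7.5/100)·33·0.2299·1000/23.2 = 24.5257
BU:GU = 24.5257/52

0.4716


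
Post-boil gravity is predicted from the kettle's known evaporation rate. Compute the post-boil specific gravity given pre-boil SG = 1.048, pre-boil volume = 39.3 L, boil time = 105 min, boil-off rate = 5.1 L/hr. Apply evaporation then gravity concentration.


V_post = V_pre − rate·(t/60);  SG_post = 1 + (SG_pre−1)·V_pre/V_post
V_post = 39.3 − 5.1·(105/60) = 30.3750
SG_post = 1 + (1.048 − 1)·39.3/30.3750

1.0621


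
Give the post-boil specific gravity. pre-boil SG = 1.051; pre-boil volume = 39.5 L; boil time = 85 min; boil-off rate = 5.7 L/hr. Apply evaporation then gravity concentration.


V_post = V_pre − rate·(t/60);  SG_post = 1 + (SG_pre−1)·V_pre/V_post
V_post = 39.5 − 5.7·(85/60) = 31.4250
SG_post = 1 + (1.051 − 1)·39.5/31.4250

1.0641


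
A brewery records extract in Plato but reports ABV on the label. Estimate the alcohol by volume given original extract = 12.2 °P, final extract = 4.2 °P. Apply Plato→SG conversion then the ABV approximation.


SG = 259/(259 − P);  ABV = (OG − FG)·131.25
OG = 259/(259 − 12.2) = 1.0494
FG = 259/(259 − 4.2) = 1.0165
ABV = (1.0494 − 1.0165)·131.25

4.3246 % ABV


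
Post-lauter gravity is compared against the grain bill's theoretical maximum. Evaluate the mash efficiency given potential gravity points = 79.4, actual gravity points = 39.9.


efficiency = actual / potential × 100
efficiency = 39.9 / 79.4 × 100

50.2519 %


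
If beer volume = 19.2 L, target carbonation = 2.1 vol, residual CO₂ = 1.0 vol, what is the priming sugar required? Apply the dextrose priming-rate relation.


sugar = (target − residual)·4.0·V
sugar = (2.1 − 1.0)·4.0·19.2

84.4800 g


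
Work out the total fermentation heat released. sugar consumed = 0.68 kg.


Q = m_sugar · 590 kJ/kg
Q = 0.68 · 590

401.2000 kJ


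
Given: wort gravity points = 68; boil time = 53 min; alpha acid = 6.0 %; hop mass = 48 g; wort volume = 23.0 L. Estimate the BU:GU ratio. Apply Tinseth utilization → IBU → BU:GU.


U = 1.65·0.000125^(GP/1000)·(1−e^(−0.04t))/4.15;  IBU = (α/100)·m·U·1000/V;  BU:GU = IBU/GP
U = 1.65·0.000125^(68/1000)·(1−e^(−0.04·53))/4.15 = 0.1899
IBU = (6.0/100)·48·0.1899·1000/23.0 = 23.7770
BU:GU = 23.7770/68

0.3497


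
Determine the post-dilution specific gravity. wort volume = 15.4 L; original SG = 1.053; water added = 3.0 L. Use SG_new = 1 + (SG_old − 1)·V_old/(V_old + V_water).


pts = (1.053 − 1)·1000·15.4/(15.4 + 3.0) = 44.3587
SG_new = 1 + 44.3587/1000

1.0444


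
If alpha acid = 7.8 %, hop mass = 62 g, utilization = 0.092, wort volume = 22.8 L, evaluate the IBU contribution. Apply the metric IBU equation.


IBU = (α/100)·mass·U·1000 / V
IBU = (7.8/100)·62·0.092·1000 / 22.8

19.5137 IBU


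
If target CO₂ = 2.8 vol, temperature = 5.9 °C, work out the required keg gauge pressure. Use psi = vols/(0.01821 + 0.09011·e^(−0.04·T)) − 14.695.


psi = 2.8/(0.01821 + 0.09011·e^(−0.04·5.9)) − 14.695

16.6329 psi


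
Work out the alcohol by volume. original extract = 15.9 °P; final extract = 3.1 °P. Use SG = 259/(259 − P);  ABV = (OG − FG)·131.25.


OG = 259/(259 − 15.9) = 1.0654
FG = 259/(259 − 3.1) = 1.0121
ABV = (1.0654 − 1.0121)·131.25

6.9945 % ABV


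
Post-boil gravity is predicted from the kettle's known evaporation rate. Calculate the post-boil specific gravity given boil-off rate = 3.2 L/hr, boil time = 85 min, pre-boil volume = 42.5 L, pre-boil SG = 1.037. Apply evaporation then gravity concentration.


V_post = V_pre − rate·(t/60);  SG_post = 1 + (SG_pre−1)·V_pre/V_post
V_post = 42.5 − 3.2·(85/60) = 37.9667
SG_post = 1 + (1.037 − 1)·42.5/37.9667

1.0414


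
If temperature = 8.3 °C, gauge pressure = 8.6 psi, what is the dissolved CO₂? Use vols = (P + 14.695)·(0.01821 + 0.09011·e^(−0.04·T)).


vols = (8.6 + 14.695)·(0.01821 + 0.09011·e^(−0.04·8.3))

1.9303 volumes


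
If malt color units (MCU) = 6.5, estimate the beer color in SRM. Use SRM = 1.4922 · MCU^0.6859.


SRM = 1.4922 · 6.5^0.6859

5.3877 SRM


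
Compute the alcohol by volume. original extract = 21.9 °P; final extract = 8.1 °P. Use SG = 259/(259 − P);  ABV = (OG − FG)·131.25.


OG = 259/(259 − 21.9) = 1.0924
FG = 259/(259 − 8.1) = 1.0323
ABV = (1.0924 − 1.0323)·131.25

7.8858 % ABV


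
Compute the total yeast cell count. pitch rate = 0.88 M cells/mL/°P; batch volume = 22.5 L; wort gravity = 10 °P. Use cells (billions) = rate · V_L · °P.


cells = 0.88 · 22.5 · 10

198.0000 billion cells


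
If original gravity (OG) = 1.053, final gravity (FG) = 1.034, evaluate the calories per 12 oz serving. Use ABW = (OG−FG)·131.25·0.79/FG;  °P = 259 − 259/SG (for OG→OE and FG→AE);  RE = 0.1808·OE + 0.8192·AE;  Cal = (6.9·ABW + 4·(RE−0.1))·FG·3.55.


ABW = (1.053 − 1.034)·131.25·0.79/1.034 = 1.9053
OE = 259 − 259/1.053 = 13.0361 °P
AE = 259 − 259/1.034 = 8.5164 °P
RE = 0.1808·13.0361 + 0.8192·8.5164 = 9.3336 °P
Cal = (6.9·1.9053 + 4·(9.3336−0.1))·1.034·3.55

183.8317 kcal
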